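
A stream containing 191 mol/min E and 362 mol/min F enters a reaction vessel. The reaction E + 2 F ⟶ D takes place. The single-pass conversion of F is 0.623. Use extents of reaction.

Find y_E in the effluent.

F reacted = 0.623 × 362 = 225.5 mol/min; ν_F = −2, so ξ = 225.5/2 = 112.8 mol/min.
Outlet amounts (n = n₀ + ν ξ):
  E: 191 − 1(112.8) = 78.24
  F: 362 − 2(112.8) = 136.5
  D: 0 + 1(112.8) = 112.8
Total out = 327.5 mol/min; y_E = 78.24 / 327.5 = 0.2389.

0.239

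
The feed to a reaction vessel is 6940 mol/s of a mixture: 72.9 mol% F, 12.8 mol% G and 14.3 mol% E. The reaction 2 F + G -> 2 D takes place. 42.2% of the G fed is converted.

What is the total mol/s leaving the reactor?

6570 mol/s

G reacted = 0.422 × 888.3 = 374.9 mol/s; ν_G = −1, so ξ = 374.9/1 = 374.9 mol/s.
Outlet amounts (n = n₀ + ν ξ):
  F: 5059 − 2(374.9) = 4310
  G: 888.3 − 1(374.9) = 513.4
  D: 0 + 2(374.9) = 749.7
  E: 992.4 (inert)
Total out = 4310 + 513.4 + 749.7 + 992.4 = 6565 mol/s.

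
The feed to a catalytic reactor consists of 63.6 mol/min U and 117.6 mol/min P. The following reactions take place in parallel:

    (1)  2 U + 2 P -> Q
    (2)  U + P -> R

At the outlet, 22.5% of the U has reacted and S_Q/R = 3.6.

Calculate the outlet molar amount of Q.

6.28 mol/min

Conversion of U: U consumed = 0.225 × 63.6 = 14.31 mol/min = 2ξ₁ + 1ξ₂.
Selectivity: 1ξ₁ / (1ξ₂) = 3.6 → ξ₁ = 3.6 ξ₂.
Substitute: (2·3.6 + 1) ξ₂ = 14.31 → ξ₂ = 1.745 mol/min, ξ₁ = 6.282 mol/min.
Outlet amounts (n = n₀ + Σ ν·ξ):
  U: 63.6 − 2(6.282) − 1(1.745) = 49.29
  P: 117.6 − 2(6.282) − 1(1.745) = 103.3
  Q: 0 + 1(6.282) = 6.282
  R: 0 + 1(1.745) = 1.745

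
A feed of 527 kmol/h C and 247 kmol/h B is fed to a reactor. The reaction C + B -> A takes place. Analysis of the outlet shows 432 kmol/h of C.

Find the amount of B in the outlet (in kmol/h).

For C: n = n₀ − 1ξ → 432 = 527 − 1ξ, giving ξ = 95 kmol/h.
Outlet amounts (n = n₀ + ν ξ):
  C: 527 − 1(95) = 432
  B: 247 − 1(95) = 152
  A: 0 + 1(95) = 95

152 kmol/h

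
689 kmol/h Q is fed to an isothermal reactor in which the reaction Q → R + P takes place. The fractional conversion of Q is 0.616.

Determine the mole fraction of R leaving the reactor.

Q reacted = 0.616 × 689 = 424.4 kmol/h; ν_Q = −1, so ξ = 424.4/1 = 424.4 kmol/h.
Outlet amounts (n = n₀ + ν ξ):
  Q: 689 − 1(424.4) = 264.6
  R: 0 + 1(424.4) = 424.4
  P: 0 + 1(424.4) = 424.4
Total out = 1113 kmol/h; y_R = 424.4 / 1113 = 0.3812.

0.381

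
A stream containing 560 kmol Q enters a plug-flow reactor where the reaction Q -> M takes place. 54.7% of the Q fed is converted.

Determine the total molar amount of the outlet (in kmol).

560 kmol

Q reacted = 0.547 × 560 = 306.3 kmol; ν_Q = −1, so ξ = 306.3/1 = 306.3 kmol.
Outlet amounts (n = n₀ + ν ξ):
  Q: 560 − 1(306.3) = 253.7
  M: 0 + 1(306.3) = 306.3
Total out = 253.7 + 306.3 = 560 kmol.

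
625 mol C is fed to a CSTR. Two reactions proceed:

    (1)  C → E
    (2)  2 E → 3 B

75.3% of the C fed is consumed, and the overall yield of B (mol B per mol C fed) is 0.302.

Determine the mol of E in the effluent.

345 mol

Conversion of C: C consumed = 1ξ₁ = 0.753 × 625 → ξ₁ = 470.6 mol.
Yield of B: 3ξ₂ / 625 = 0.302 → ξ₂ = 62.92 mol.
Outlet amounts (n = n₀ + Σ ν·ξ):
  C: 625 − 1(470.6) = 154.4
  E: 0 + 1(470.6) − 2(62.92) = 344.8
  B: 0 + 3(62.92) = 188.8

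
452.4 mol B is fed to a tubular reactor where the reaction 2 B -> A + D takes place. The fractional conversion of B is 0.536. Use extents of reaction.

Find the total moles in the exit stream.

B reacted = 0.536 × 452.4 = 242.5 mol; ν_B = −2, so ξ = 242.5/2 = 121.2 mol.
Outlet amounts (n = n₀ + ν ξ):
  B: 452.4 − 2(121.2) = 209.9
  A: 0 + 1(121.2) = 121.2
  D: 0 + 1(121.2) = 121.2
Total out = 209.9 + 121.2 + 121.2 = 452.4 mol.

452 mol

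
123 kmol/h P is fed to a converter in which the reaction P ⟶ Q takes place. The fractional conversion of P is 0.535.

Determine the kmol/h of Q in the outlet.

65.8 kmol/h

P reacted = 0.535 × 123 = 65.81 kmol/h; ν_P = −1, so ξ = 65.81/1 = 65.81 kmol/h.
Outlet amounts (n = n₀ + ν ξ):
  P: 123 − 1(65.81) = 57.19
  Q: 0 + 1(65.81) = 65.81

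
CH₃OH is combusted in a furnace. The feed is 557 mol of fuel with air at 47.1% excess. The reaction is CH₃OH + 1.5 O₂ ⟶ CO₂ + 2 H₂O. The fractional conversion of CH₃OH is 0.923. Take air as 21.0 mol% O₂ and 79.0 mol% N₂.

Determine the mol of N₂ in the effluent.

Stoichiometric O₂ = 1.5 × 557 = 835.5 mol; O₂ fed = 835.5 × 1.471 = 1229 mol.
N₂ fed = 1229 × 79/21 = 4623 mol.
Fuel reacted = 0.923 × 557 → ξ = 514.1 mol.
Outlet (n = n₀ + ν ξ):
  CH₃OH: 557 − 1(514.1) = 42.89
  O₂: 1229 − 1.5(514.1) = 457.9
  N₂: 4623 (inert)
  CO₂: 0 + 1(514.1) = 514.1
  H₂O: 0 + 2(514.1) = 1028

4620 mol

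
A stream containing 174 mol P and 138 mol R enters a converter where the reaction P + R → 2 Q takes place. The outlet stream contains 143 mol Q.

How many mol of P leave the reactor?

102 mol

For Q: n = n₀ + 2ξ → 143 = 0 + 2ξ, giving ξ = 71.5 mol.
Outlet amounts (n = n₀ + ν ξ):
  P: 174 − 1(71.5) = 102.5
  R: 138 − 1(71.5) = 66.5
  Q: 0 + 2(71.5) = 143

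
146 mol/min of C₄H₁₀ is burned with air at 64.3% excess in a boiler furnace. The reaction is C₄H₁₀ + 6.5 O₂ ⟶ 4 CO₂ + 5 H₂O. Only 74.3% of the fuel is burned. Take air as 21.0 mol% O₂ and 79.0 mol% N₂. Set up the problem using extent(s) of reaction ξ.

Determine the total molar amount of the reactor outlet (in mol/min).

7730 mol/min

Stoichiometric O₂ = 6.5 × 146 = 949 mol/min; O₂ fed = 949 × 1.643 = 1559 mol/min.
N₂ fed = 1559 × 79/21 = 5866 mol/min.
Fuel reacted = 0.743 × 146 → ξ = 108.5 mol/min.
Outlet (n = n₀ + ν ξ):
  C₄H₁₀: 146 − 1(108.5) = 37.52
  O₂: 1559 − 6.5(108.5) = 854.1
  N₂: 5866 (inert)
  CO₂: 0 + 4(108.5) = 433.9
  H₂O: 0 + 5(108.5) = 542.4
Total out = 37.52 + 854.1 + 5866 + 433.9 + 542.4 = 7734 mol/min.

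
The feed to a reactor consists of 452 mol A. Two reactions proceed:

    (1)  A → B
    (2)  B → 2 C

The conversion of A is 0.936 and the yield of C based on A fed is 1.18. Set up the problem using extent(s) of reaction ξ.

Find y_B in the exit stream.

0.218

Conversion of A: A consumed = 1ξ₁ = 0.936 × 452 → ξ₁ = 423.1 mol.
Yield of C: 2ξ₂ / 452 = 1.18 → ξ₂ = 266.7 mol.
Outlet amounts (n = n₀ + Σ ν·ξ):
  A: 452 − 1(423.1) = 28.93
  B: 0 + 1(423.1) − 1(266.7) = 156.4
  C: 0 + 2(266.7) = 533.4
Total out = 718.7 mol; y_B = 156.4 / 718.7 = 0.2176.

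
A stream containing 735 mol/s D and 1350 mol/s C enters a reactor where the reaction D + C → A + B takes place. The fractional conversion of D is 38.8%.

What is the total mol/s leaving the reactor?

D reacted = 0.388 × 735 = 285.2 mol/s; ν_D = −1, so ξ = 285.2/1 = 285.2 mol/s.
Outlet amounts (n = n₀ + ν ξ):
  D: 735 − 1(285.2) = 449.8
  C: 1350 − 1(285.2) = 1065
  A: 0 + 1(285.2) = 285.2
  B: 0 + 1(285.2) = 285.2
Total out = 449.8 + 1065 + 285.2 + 285.2 = 2085 mol/s.

2080 mol/s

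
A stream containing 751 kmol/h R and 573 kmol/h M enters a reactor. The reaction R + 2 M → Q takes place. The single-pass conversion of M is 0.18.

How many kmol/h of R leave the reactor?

M reacted = 0.18 × 573 = 103.1 kmol/h; ν_M = −2, so ξ = 103.1/2 = 51.57 kmol/h.
Outlet amounts (n = n₀ + ν ξ):
  R: 751 − 1(51.57) = 699.4
  M: 573 − 2(51.57) = 469.9
  Q: 0 + 1(51.57) = 51.57

699 kmol/h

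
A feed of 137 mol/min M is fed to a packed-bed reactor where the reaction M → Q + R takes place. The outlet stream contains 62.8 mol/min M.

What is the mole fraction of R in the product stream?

0.351

For M: n = n₀ − 1ξ → 62.8 = 137 − 1ξ, giving ξ = 74.2 mol/min.
Outlet amounts (n = n₀ + ν ξ):
  M: 137 − 1(74.2) = 62.8
  Q: 0 + 1(74.2) = 74.2
  R: 0 + 1(74.2) = 74.2
Total out = 211.2 mol/min; y_R = 74.2 / 211.2 = 0.3513.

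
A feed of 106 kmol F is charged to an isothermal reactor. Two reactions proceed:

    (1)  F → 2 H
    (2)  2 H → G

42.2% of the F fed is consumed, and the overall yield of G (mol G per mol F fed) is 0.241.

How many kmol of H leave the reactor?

38.4 kmol

Conversion of F: F consumed = 1ξ₁ = 0.422 × 106 → ξ₁ = 44.73 kmol.
Yield of G: 1ξ₂ / 106 = 0.241 → ξ₂ = 25.55 kmol.
Outlet amounts (n = n₀ + Σ ν·ξ):
  F: 106 − 1(44.73) = 61.27
  H: 0 + 2(44.73) − 2(25.55) = 38.37
  G: 0 + 1(25.55) = 25.55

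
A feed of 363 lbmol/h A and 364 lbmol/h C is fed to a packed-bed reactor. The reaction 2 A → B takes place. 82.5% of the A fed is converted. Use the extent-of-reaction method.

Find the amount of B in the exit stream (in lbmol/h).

150 lbmol/h

A reacted = 0.825 × 363 = 299.5 lbmol/h; ν_A = −2, so ξ = 299.5/2 = 149.7 lbmol/h.
Outlet amounts (n = n₀ + ν ξ):
  A: 363 − 2(149.7) = 63.53
  B: 0 + 1(149.7) = 149.7
  C: 364 (inert)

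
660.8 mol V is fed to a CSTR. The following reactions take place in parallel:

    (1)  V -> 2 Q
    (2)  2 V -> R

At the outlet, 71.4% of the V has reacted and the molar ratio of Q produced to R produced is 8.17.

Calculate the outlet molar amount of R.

Conversion of V: V consumed = 0.714 × 660.8 = 471.8 mol = 1ξ₁ + 2ξ₂.
Selectivity: 2ξ₁ / (1ξ₂) = 8.17 → ξ₁ = 4.085 ξ₂.
Substitute: (1·4.085 + 2) ξ₂ = 471.8 → ξ₂ = 77.54 mol, ξ₁ = 316.7 mol.
Outlet amounts (n = n₀ + Σ ν·ξ):
  V: 660.8 − 1(316.7) − 2(77.54) = 189
  Q: 0 + 2(316.7) = 633.5
  R: 0 + 1(77.54) = 77.54

77.5 mol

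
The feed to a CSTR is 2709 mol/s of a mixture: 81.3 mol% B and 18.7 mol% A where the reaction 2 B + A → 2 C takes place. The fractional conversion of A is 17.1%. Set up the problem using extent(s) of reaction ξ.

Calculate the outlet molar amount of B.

2030 mol/s

A reacted = 0.171 × 506.6 = 86.63 mol/s; ν_A = −1, so ξ = 86.63/1 = 86.63 mol/s.
Outlet amounts (n = n₀ + ν ξ):
  B: 2202 − 2(86.63) = 2029
  A: 506.6 − 1(86.63) = 420
  C: 0 + 2(86.63) = 173.3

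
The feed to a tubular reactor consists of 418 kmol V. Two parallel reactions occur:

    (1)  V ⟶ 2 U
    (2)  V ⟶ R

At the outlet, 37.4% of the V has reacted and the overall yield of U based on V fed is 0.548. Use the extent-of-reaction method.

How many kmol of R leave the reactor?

Yield of U: 2ξ₁ / 418 = 0.548 → ξ₁ = 114.5 kmol.
Conversion of V: 1ξ₁ + 1ξ₂ = 0.374 × 418 = 156.3 → ξ₂ = 41.8 kmol.
Outlet amounts (n = n₀ + Σ ν·ξ):
  V: 418 − 1(114.5) − 1(41.8) = 261.7
  U: 0 + 2(114.5) = 229.1
  R: 0 + 1(41.8) = 41.8

41.8 kmol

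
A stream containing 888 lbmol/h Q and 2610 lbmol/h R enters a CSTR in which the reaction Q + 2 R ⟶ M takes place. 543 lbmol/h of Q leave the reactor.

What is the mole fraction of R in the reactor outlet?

0.684

For Q: n = n₀ − 1ξ → 543 = 888 − 1ξ, giving ξ = 345 lbmol/h.
Outlet amounts (n = n₀ + ν ξ):
  Q: 888 − 1(345) = 543
  R: 2610 − 2(345) = 1920
  M: 0 + 1(345) = 345
Total out = 2808 lbmol/h; y_R = 1920 / 2808 = 0.6838.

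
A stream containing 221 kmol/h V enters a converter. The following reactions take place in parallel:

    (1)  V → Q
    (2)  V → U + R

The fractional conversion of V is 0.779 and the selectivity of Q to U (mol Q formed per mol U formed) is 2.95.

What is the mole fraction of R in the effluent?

Conversion of V: V consumed = 0.779 × 221 = 172.2 kmol/h = 1ξ₁ + 1ξ₂.
Selectivity: 1ξ₁ / (1ξ₂) = 2.95 → ξ₁ = 2.95 ξ₂.
Substitute: (1·2.95 + 1) ξ₂ = 172.2 → ξ₂ = 43.58 kmol/h, ξ₁ = 128.6 kmol/h.
Outlet amounts (n = n₀ + Σ ν·ξ):
  V: 221 − 1(128.6) − 1(43.58) = 48.84
  Q: 0 + 1(128.6) = 128.6
  U: 0 + 1(43.58) = 43.58
  R: 0 + 1(43.58) = 43.58
Total out = 264.6 kmol/h; y_R = 43.58 / 264.6 = 0.1647.

0.165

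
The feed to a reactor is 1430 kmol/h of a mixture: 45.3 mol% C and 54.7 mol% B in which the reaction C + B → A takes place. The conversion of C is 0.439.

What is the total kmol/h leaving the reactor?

C reacted = 0.439 × 647.8 = 284.4 kmol/h; ν_C = −1, so ξ = 284.4/1 = 284.4 kmol/h.
Outlet amounts (n = n₀ + ν ξ):
  C: 647.8 − 1(284.4) = 363.4
  B: 782.2 − 1(284.4) = 497.8
  A: 0 + 1(284.4) = 284.4
Total out = 363.4 + 497.8 + 284.4 = 1146 kmol/h.

1150 kmol/h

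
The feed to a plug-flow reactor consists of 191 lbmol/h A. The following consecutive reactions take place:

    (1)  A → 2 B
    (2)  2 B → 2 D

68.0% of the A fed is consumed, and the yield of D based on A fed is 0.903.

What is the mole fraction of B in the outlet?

0.272

Conversion of A: A consumed = 1ξ₁ = 0.68 × 191 → ξ₁ = 129.9 lbmol/h.
Yield of D: 2ξ₂ / 191 = 0.903 → ξ₂ = 86.24 lbmol/h.
Outlet amounts (n = n₀ + Σ ν·ξ):
  A: 191 − 1(129.9) = 61.12
  B: 0 + 2(129.9) − 2(86.24) = 87.29
  D: 0 + 2(86.24) = 172.5
Total out = 320.9 lbmol/h; y_B = 87.29 / 320.9 = 0.272.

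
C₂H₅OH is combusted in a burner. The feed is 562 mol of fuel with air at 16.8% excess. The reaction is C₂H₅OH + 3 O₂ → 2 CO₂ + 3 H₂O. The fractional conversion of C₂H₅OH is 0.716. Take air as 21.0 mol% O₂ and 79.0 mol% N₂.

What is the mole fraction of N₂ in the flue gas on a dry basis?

Stoichiometric O₂ = 3 × 562 = 1686 mol; O₂ fed = 1686 × 1.168 = 1969 mol.
N₂ fed = 1969 × 79/21 = 7408 mol.
Fuel reacted = 0.716 × 562 → ξ = 402.4 mol.
Outlet (n = n₀ + ν ξ):
  C₂H₅OH: 562 − 1(402.4) = 159.6
  O₂: 1969 − 3(402.4) = 762.1
  N₂: 7408 (inert)
  CO₂: 0 + 2(402.4) = 804.8
  H₂O: 0 + 3(402.4) = 1207
Dry total = 9135 mol; y_N₂ (dry) = 7408 / 9135 = 0.811.

0.811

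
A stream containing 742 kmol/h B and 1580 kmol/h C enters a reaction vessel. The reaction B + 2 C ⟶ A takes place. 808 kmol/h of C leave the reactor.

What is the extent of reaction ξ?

For C: n = n₀ − 2ξ → 808 = 1580 − 2ξ, giving ξ = 386 kmol/h.
Outlet amounts (n = n₀ + ν ξ):
  B: 742 − 1(386) = 356
  C: 1580 − 2(386) = 808
  A: 0 + 1(386) = 386

ξ = 386 kmol/h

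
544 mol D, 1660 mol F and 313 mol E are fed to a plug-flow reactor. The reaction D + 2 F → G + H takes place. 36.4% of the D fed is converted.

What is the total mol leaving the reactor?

D reacted = 0.364 × 544 = 198 mol; ν_D = −1, so ξ = 198/1 = 198 mol.
Outlet amounts (n = n₀ + ν ξ):
  D: 544 − 1(198) = 346
  F: 1660 − 2(198) = 1264
  G: 0 + 1(198) = 198
  H: 0 + 1(198) = 198
  E: 313 (inert)
Total out = 346 + 1264 + 198 + 198 + 313 = 2319 mol.

2320 mol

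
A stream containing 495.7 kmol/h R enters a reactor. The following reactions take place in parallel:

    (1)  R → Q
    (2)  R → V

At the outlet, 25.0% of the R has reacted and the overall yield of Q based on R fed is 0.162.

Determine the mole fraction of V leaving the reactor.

0.088

Yield of Q: 1ξ₁ / 495.7 = 0.162 → ξ₁ = 80.3 kmol/h.
Conversion of R: 1ξ₁ + 1ξ₂ = 0.25 × 495.7 = 123.9 → ξ₂ = 43.62 kmol/h.
Outlet amounts (n = n₀ + Σ ν·ξ):
  R: 495.7 − 1(80.3) − 1(43.62) = 371.8
  Q: 0 + 1(80.3) = 80.3
  V: 0 + 1(43.62) = 43.62
Total out = 495.7 kmol/h; y_V = 43.62 / 495.7 = 0.088.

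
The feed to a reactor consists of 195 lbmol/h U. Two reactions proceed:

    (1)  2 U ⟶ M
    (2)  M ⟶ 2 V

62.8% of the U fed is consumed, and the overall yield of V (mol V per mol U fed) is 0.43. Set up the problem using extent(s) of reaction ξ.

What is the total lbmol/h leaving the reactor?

176 lbmol/h

Conversion of U: U consumed = 2ξ₁ = 0.628 × 195 → ξ₁ = 61.23 lbmol/h.
Yield of V: 2ξ₂ / 195 = 0.43 → ξ₂ = 41.92 lbmol/h.
Outlet amounts (n = n₀ + Σ ν·ξ):
  U: 195 − 2(61.23) = 72.54
  M: 0 + 1(61.23) − 1(41.92) = 19.3
  V: 0 + 2(41.92) = 83.85
Total out = 72.54 + 19.3 + 83.85 = 175.7 lbmol/h.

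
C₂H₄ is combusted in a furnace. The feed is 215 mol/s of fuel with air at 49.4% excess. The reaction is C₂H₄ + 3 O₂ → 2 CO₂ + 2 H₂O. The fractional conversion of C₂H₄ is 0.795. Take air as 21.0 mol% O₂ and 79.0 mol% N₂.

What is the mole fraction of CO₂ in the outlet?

0.0712

Stoichiometric O₂ = 3 × 215 = 645 mol/s; O₂ fed = 645 × 1.494 = 963.6 mol/s.
N₂ fed = 963.6 × 79/21 = 3625 mol/s.
Fuel reacted = 0.795 × 215 → ξ = 170.9 mol/s.
Outlet (n = n₀ + ν ξ):
  C₂H₄: 215 − 1(170.9) = 44.07
  O₂: 963.6 − 3(170.9) = 450.9
  N₂: 3625 (inert)
  CO₂: 0 + 2(170.9) = 341.9
  H₂O: 0 + 2(170.9) = 341.9
Total out = 4804 mol/s; y_CO₂ = 341.9 / 4804 = 0.07116.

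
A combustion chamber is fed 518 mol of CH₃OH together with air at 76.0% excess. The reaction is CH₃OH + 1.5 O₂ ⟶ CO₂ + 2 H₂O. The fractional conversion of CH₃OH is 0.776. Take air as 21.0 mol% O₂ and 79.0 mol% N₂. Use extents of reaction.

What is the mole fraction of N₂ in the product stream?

Stoichiometric O₂ = 1.5 × 518 = 777 mol; O₂ fed = 777 × 1.760 = 1368 mol.
N₂ fed = 1368 × 79/21 = 5144 mol.
Fuel reacted = 0.776 × 518 → ξ = 402 mol.
Outlet (n = n₀ + ν ξ):
  CH₃OH: 518 − 1(402) = 116
  O₂: 1368 − 1.5(402) = 764.6
  N₂: 5144 (inert)
  CO₂: 0 + 1(402) = 402
  H₂O: 0 + 2(402) = 803.9
Total out = 7231 mol; y_N₂ = 5144 / 7231 = 0.7114.

0.711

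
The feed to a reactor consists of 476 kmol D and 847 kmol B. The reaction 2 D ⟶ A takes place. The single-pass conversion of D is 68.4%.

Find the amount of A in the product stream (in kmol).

163 kmol

D reacted = 0.684 × 476 = 325.6 kmol; ν_D = −2, so ξ = 325.6/2 = 162.8 kmol.
Outlet amounts (n = n₀ + ν ξ):
  D: 476 − 2(162.8) = 150.4
  A: 0 + 1(162.8) = 162.8
  B: 847 (inert)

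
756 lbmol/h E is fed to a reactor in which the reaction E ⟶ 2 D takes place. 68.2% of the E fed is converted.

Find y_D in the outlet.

E reacted = 0.682 × 756 = 515.6 lbmol/h; ν_E = −1, so ξ = 515.6/1 = 515.6 lbmol/h.
Outlet amounts (n = n₀ + ν ξ):
  E: 756 − 1(515.6) = 240.4
  D: 0 + 2(515.6) = 1031
Total out = 1272 lbmol/h; y_D = 1031 / 1272 = 0.8109.

0.811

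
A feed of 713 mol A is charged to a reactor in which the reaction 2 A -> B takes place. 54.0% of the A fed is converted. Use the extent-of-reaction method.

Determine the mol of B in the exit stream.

A reacted = 0.54 × 713 = 385 mol; ν_A = −2, so ξ = 385/2 = 192.5 mol.
Outlet amounts (n = n₀ + ν ξ):
  A: 713 − 2(192.5) = 328
  B: 0 + 1(192.5) = 192.5

193 mol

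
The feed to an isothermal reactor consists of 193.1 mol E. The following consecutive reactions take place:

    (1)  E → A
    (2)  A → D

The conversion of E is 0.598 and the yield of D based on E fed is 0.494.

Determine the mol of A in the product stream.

20.1 mol

Conversion of E: E consumed = 1ξ₁ = 0.598 × 193.1 → ξ₁ = 115.5 mol.
Yield of D: 1ξ₂ / 193.1 = 0.494 → ξ₂ = 95.39 mol.
Outlet amounts (n = n₀ + Σ ν·ξ):
  E: 193.1 − 1(115.5) = 77.63
  A: 0 + 1(115.5) − 1(95.39) = 20.08
  D: 0 + 1(95.39) = 95.39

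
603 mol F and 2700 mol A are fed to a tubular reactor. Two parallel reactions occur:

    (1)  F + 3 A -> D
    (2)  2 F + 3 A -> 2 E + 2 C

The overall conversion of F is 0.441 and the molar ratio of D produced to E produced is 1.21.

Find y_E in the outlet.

Conversion of F: F consumed = 0.441 × 603 = 265.9 mol = 1ξ₁ + 2ξ₂.
Selectivity: 1ξ₁ / (2ξ₂) = 1.21 → ξ₁ = 2.42 ξ₂.
Substitute: (1·2.42 + 2) ξ₂ = 265.9 → ξ₂ = 60.16 mol, ξ₁ = 145.6 mol.
Outlet amounts (n = n₀ + Σ ν·ξ):
  F: 603 − 1(145.6) − 2(60.16) = 337.1
  A: 2700 − 3(145.6) − 3(60.16) = 2083
  D: 0 + 1(145.6) = 145.6
  E: 0 + 2(60.16) = 120.3
  C: 0 + 2(60.16) = 120.3
Total out = 2806 mol; y_E = 120.3 / 2806 = 0.04288.

0.0429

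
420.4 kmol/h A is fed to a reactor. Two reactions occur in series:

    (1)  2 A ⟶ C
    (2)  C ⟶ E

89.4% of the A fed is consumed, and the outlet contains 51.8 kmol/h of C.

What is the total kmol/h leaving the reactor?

Conversion of A: A consumed = 2ξ₁ = 0.894 × 420.4 → ξ₁ = 187.9 kmol/h.
C balance: n_C = 0 + 1ξ₁ − 1ξ₂ = 51.8 → ξ₂ = (1·187.9 − 51.8)/1 = 136.1 kmol/h.
Outlet amounts (n = n₀ + Σ ν·ξ):
  A: 420.4 − 2(187.9) = 44.56
  C: 0 + 1(187.9) − 1(136.1) = 51.8
  E: 0 + 1(136.1) = 136.1
Total out = 44.56 + 51.8 + 136.1 = 232.5 kmol/h.

232 kmol/h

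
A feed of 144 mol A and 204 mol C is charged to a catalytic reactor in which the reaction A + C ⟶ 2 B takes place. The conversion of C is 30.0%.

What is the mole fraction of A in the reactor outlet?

C reacted = 0.3 × 204 = 61.2 mol; ν_C = −1, so ξ = 61.2/1 = 61.2 mol.
Outlet amounts (n = n₀ + ν ξ):
  A: 144 − 1(61.2) = 82.8
  C: 204 − 1(61.2) = 142.8
  B: 0 + 2(61.2) = 122.4
Total out = 348 mol; y_A = 82.8 / 348 = 0.2379.

0.238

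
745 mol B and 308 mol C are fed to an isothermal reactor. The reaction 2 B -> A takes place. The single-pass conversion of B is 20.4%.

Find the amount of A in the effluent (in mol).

B reacted = 0.204 × 745 = 152 mol; ν_B = −2, so ξ = 152/2 = 75.99 mol.
Outlet amounts (n = n₀ + ν ξ):
  B: 745 − 2(75.99) = 593
  A: 0 + 1(75.99) = 75.99
  C: 308 (inert)

76 mol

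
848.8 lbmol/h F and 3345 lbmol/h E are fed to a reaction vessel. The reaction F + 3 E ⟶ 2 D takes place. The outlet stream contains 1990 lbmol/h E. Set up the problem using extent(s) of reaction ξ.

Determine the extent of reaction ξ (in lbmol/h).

For E: n = n₀ − 3ξ → 1990 = 3345 − 3ξ, giving ξ = 451.7 lbmol/h.
Outlet amounts (n = n₀ + ν ξ):
  F: 848.8 − 1(451.7) = 397.1
  E: 3345 − 3(451.7) = 1990
  D: 0 + 2(451.7) = 903.3

ξ = 452 lbmol/h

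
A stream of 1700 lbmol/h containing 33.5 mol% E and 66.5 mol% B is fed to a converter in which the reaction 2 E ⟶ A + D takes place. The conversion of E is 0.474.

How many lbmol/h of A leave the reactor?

135 lbmol/h

E reacted = 0.474 × 569.5 = 269.9 lbmol/h; ν_E = −2, so ξ = 269.9/2 = 135 lbmol/h.
Outlet amounts (n = n₀ + ν ξ):
  E: 569.5 − 2(135) = 299.6
  A: 0 + 1(135) = 135
  D: 0 + 1(135) = 135
  B: 1130 (inert)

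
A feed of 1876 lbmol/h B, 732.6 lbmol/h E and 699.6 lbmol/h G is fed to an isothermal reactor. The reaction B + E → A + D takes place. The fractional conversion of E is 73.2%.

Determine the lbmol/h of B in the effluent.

E reacted = 0.732 × 732.6 = 536.3 lbmol/h; ν_E = −1, so ξ = 536.3/1 = 536.3 lbmol/h.
Outlet amounts (n = n₀ + ν ξ):
  B: 1876 − 1(536.3) = 1340
  E: 732.6 − 1(536.3) = 196.3
  A: 0 + 1(536.3) = 536.3
  D: 0 + 1(536.3) = 536.3
  G: 699.6 (inert)

1340 lbmol/h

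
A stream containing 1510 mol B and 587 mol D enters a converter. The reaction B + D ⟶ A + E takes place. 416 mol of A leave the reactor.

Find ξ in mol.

ξ = 416 mol

For A: n = n₀ + 1ξ → 416 = 0 + 1ξ, giving ξ = 416 mol.
Outlet amounts (n = n₀ + ν ξ):
  B: 1510 − 1(416) = 1094
  D: 587 − 1(416) = 171
  A: 0 + 1(416) = 416
  E: 0 + 1(416) = 416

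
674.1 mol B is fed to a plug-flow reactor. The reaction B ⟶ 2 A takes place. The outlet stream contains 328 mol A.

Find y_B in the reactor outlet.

0.609

For A: n = n₀ + 2ξ → 328 = 0 + 2ξ, giving ξ = 164 mol.
Outlet amounts (n = n₀ + ν ξ):
  B: 674.1 − 1(164) = 510.1
  A: 0 + 2(164) = 328
Total out = 838.1 mol; y_B = 510.1 / 838.1 = 0.6086.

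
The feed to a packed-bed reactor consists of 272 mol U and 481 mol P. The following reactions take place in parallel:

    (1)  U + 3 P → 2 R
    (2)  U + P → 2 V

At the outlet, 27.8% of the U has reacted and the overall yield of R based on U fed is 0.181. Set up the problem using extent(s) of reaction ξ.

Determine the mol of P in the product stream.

356 mol

Yield of R: 2ξ₁ / 272 = 0.181 → ξ₁ = 24.62 mol.
Conversion of U: 1ξ₁ + 1ξ₂ = 0.278 × 272 = 75.62 → ξ₂ = 51 mol.
Outlet amounts (n = n₀ + Σ ν·ξ):
  U: 272 − 1(24.62) − 1(51) = 196.4
  P: 481 − 3(24.62) − 1(51) = 356.2
  R: 0 + 2(24.62) = 49.23
  V: 0 + 2(51) = 102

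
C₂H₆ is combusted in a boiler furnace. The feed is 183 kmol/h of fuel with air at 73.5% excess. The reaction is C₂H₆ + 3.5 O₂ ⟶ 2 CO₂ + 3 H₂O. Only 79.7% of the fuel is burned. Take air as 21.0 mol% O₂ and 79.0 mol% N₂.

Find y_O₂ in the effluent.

0.108

Stoichiometric O₂ = 3.5 × 183 = 640.5 kmol/h; O₂ fed = 640.5 × 1.735 = 1111 kmol/h.
N₂ fed = 1111 × 79/21 = 4180 kmol/h.
Fuel reacted = 0.797 × 183 → ξ = 145.9 kmol/h.
Outlet (n = n₀ + ν ξ):
  C₂H₆: 183 − 1(145.9) = 37.15
  O₂: 1111 − 3.5(145.9) = 600.8
  N₂: 4180 (inert)
  CO₂: 0 + 2(145.9) = 291.7
  H₂O: 0 + 3(145.9) = 437.6
Total out = 5548 kmol/h; y_O₂ = 600.8 / 5548 = 0.1083.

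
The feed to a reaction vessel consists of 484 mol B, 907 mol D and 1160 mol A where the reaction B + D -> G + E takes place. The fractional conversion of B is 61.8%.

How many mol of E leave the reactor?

B reacted = 0.618 × 484 = 299.1 mol; ν_B = −1, so ξ = 299.1/1 = 299.1 mol.
Outlet amounts (n = n₀ + ν ξ):
  B: 484 − 1(299.1) = 184.9
  D: 907 − 1(299.1) = 607.9
  G: 0 + 1(299.1) = 299.1
  E: 0 + 1(299.1) = 299.1
  A: 1160 (inert)

299 mol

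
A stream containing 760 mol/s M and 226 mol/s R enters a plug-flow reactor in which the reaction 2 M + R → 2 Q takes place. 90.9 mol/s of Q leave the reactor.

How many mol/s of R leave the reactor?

For Q: n = n₀ + 2ξ → 90.9 = 0 + 2ξ, giving ξ = 45.45 mol/s.
Outlet amounts (n = n₀ + ν ξ):
  M: 760 − 2(45.45) = 669.1
  R: 226 − 1(45.45) = 180.6
  Q: 0 + 2(45.45) = 90.9

181 mol/s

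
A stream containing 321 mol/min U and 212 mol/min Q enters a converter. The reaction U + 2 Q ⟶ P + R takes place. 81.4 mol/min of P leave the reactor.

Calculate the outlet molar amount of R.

81.4 mol/min

For P: n = n₀ + 1ξ → 81.4 = 0 + 1ξ, giving ξ = 81.4 mol/min.
Outlet amounts (n = n₀ + ν ξ):
  U: 321 − 1(81.4) = 239.6
  Q: 212 − 2(81.4) = 49.2
  P: 0 + 1(81.4) = 81.4
  R: 0 + 1(81.4) = 81.4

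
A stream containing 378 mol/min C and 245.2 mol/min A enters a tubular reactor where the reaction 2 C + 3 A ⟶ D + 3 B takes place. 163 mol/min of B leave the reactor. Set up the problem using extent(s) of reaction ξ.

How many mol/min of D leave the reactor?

For B: n = n₀ + 3ξ → 163 = 0 + 3ξ, giving ξ = 54.33 mol/min.
Outlet amounts (n = n₀ + ν ξ):
  C: 378 − 2(54.33) = 269.3
  A: 245.2 − 3(54.33) = 82.2
  D: 0 + 1(54.33) = 54.33
  B: 0 + 3(54.33) = 163

54.3 mol/min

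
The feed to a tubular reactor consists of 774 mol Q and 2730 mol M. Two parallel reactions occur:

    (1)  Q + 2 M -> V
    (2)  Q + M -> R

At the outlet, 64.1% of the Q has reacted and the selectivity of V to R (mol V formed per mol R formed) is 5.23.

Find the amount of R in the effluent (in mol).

79.6 mol

Conversion of Q: Q consumed = 0.641 × 774 = 496.1 mol = 1ξ₁ + 1ξ₂.
Selectivity: 1ξ₁ / (1ξ₂) = 5.23 → ξ₁ = 5.23 ξ₂.
Substitute: (1·5.23 + 1) ξ₂ = 496.1 → ξ₂ = 79.64 mol, ξ₁ = 416.5 mol.
Outlet amounts (n = n₀ + Σ ν·ξ):
  Q: 774 − 1(416.5) − 1(79.64) = 277.9
  M: 2730 − 2(416.5) − 1(79.64) = 1817
  V: 0 + 1(416.5) = 416.5
  R: 0 + 1(79.64) = 79.64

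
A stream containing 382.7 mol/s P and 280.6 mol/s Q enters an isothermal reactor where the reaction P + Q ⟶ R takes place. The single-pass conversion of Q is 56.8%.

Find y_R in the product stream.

Q reacted = 0.568 × 280.6 = 159.4 mol/s; ν_Q = −1, so ξ = 159.4/1 = 159.4 mol/s.
Outlet amounts (n = n₀ + ν ξ):
  P: 382.7 − 1(159.4) = 223.3
  Q: 280.6 − 1(159.4) = 121.2
  R: 0 + 1(159.4) = 159.4
Total out = 503.9 mol/s; y_R = 159.4 / 503.9 = 0.3163.

0.316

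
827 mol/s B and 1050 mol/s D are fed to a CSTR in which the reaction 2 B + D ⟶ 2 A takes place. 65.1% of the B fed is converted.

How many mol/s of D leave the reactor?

B reacted = 0.651 × 827 = 538.4 mol/s; ν_B = −2, so ξ = 538.4/2 = 269.2 mol/s.
Outlet amounts (n = n₀ + ν ξ):
  B: 827 − 2(269.2) = 288.6
  D: 1050 − 1(269.2) = 780.8
  A: 0 + 2(269.2) = 538.4

781 mol/s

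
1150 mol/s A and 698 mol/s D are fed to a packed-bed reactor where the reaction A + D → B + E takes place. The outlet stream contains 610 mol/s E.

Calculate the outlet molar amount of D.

For E: n = n₀ + 1ξ → 610 = 0 + 1ξ, giving ξ = 610 mol/s.
Outlet amounts (n = n₀ + ν ξ):
  A: 1150 − 1(610) = 540
  D: 698 − 1(610) = 88
  B: 0 + 1(610) = 610
  E: 0 + 1(610) = 610

88 mol/s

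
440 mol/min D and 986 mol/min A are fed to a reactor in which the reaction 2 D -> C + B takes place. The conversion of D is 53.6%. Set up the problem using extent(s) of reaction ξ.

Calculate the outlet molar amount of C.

118 mol/min

D reacted = 0.536 × 440 = 235.8 mol/min; ν_D = −2, so ξ = 235.8/2 = 117.9 mol/min.
Outlet amounts (n = n₀ + ν ξ):
  D: 440 − 2(117.9) = 204.2
  C: 0 + 1(117.9) = 117.9
  B: 0 + 1(117.9) = 117.9
  A: 986 (inert)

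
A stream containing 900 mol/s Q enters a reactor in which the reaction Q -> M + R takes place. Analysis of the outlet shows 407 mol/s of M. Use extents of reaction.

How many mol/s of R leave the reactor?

407 mol/s

For M: n = n₀ + 1ξ → 407 = 0 + 1ξ, giving ξ = 407 mol/s.
Outlet amounts (n = n₀ + ν ξ):
  Q: 900 − 1(407) = 493
  M: 0 + 1(407) = 407
  R: 0 + 1(407) = 407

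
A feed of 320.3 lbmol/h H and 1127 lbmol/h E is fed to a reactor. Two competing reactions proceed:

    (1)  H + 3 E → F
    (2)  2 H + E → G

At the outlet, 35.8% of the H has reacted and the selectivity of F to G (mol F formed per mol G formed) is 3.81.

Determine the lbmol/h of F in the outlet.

75.2 lbmol/h

Conversion of H: H consumed = 0.358 × 320.3 = 114.7 lbmol/h = 1ξ₁ + 2ξ₂.
Selectivity: 1ξ₁ / (1ξ₂) = 3.81 → ξ₁ = 3.81 ξ₂.
Substitute: (1·3.81 + 2) ξ₂ = 114.7 → ξ₂ = 19.74 lbmol/h, ξ₁ = 75.19 lbmol/h.
Outlet amounts (n = n₀ + Σ ν·ξ):
  H: 320.3 − 1(75.19) − 2(19.74) = 205.6
  E: 1127 − 3(75.19) − 1(19.74) = 881.7
  F: 0 + 1(75.19) = 75.19
  G: 0 + 1(19.74) = 19.74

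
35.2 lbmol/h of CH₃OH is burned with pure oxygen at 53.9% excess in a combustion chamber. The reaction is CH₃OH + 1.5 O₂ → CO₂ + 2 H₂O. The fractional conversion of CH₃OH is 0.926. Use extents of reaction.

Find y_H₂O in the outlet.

0.491

Stoichiometric O₂ = 1.5 × 35.2 = 52.8 lbmol/h; O₂ fed = 52.8 × 1.539 = 81.26 lbmol/h.
Fuel reacted = 0.926 × 35.2 → ξ = 32.6 lbmol/h.
Outlet (n = n₀ + ν ξ):
  CH₃OH: 35.2 − 1(32.6) = 2.605
  O₂: 81.26 − 1.5(32.6) = 32.37
  CO₂: 0 + 1(32.6) = 32.6
  H₂O: 0 + 2(32.6) = 65.19
Total out = 132.8 lbmol/h; y_H₂O = 65.19 / 132.8 = 0.4911.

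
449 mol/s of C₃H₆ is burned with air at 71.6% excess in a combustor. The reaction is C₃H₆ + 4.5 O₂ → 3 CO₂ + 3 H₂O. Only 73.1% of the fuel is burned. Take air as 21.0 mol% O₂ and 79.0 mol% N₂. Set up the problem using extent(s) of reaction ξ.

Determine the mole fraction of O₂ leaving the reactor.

0.116

Stoichiometric O₂ = 4.5 × 449 = 2020 mol/s; O₂ fed = 2020 × 1.716 = 3467 mol/s.
N₂ fed = 3467 × 79/21 = 13040 mol/s.
Fuel reacted = 0.731 × 449 → ξ = 328.2 mol/s.
Outlet (n = n₀ + ν ξ):
  C₃H₆: 449 − 1(328.2) = 120.8
  O₂: 3467 − 4.5(328.2) = 1990
  N₂: 13040 (inert)
  CO₂: 0 + 3(328.2) = 984.7
  H₂O: 0 + 3(328.2) = 984.7
Total out = 17120 mol/s; y_O₂ = 1990 / 17120 = 0.1162.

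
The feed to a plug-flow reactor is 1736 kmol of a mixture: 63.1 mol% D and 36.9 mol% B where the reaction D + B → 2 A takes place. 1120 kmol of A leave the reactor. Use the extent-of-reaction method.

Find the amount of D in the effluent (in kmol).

For A: n = n₀ + 2ξ → 1120 = 0 + 2ξ, giving ξ = 560 kmol.
Outlet amounts (n = n₀ + ν ξ):
  D: 1095 − 1(560) = 535.4
  B: 640.6 − 1(560) = 80.58
  A: 0 + 2(560) = 1120

535 kmol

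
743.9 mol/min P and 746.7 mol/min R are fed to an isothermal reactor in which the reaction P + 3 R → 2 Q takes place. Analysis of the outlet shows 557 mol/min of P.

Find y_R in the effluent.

0.167

For P: n = n₀ − 1ξ → 557 = 743.9 − 1ξ, giving ξ = 186.9 mol/min.
Outlet amounts (n = n₀ + ν ξ):
  P: 743.9 − 1(186.9) = 557
  R: 746.7 − 3(186.9) = 186
  Q: 0 + 2(186.9) = 373.8
Total out = 1117 mol/min; y_R = 186 / 1117 = 0.1665.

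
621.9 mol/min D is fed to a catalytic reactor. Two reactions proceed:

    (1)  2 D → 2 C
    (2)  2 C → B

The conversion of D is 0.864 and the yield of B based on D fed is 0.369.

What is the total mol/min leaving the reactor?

Conversion of D: D consumed = 2ξ₁ = 0.864 × 621.9 → ξ₁ = 268.7 mol/min.
Yield of B: 1ξ₂ / 621.9 = 0.369 → ξ₂ = 229.5 mol/min.
Outlet amounts (n = n₀ + Σ ν·ξ):
  D: 621.9 − 2(268.7) = 84.58
  C: 0 + 2(268.7) − 2(229.5) = 78.36
  B: 0 + 1(229.5) = 229.5
Total out = 84.58 + 78.36 + 229.5 = 392.4 mol/min.

392 mol/min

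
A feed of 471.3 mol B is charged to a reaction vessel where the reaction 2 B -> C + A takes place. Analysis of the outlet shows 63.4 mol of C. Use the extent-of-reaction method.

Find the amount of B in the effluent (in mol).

344 mol

For C: n = n₀ + 1ξ → 63.4 = 0 + 1ξ, giving ξ = 63.4 mol.
Outlet amounts (n = n₀ + ν ξ):
  B: 471.3 − 2(63.4) = 344.5
  C: 0 + 1(63.4) = 63.4
  A: 0 + 1(63.4) = 63.4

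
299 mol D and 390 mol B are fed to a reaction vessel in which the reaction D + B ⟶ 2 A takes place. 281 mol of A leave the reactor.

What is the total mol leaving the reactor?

689 mol

For A: n = n₀ + 2ξ → 281 = 0 + 2ξ, giving ξ = 140.5 mol.
Outlet amounts (n = n₀ + ν ξ):
  D: 299 − 1(140.5) = 158.5
  B: 390 − 1(140.5) = 249.5
  A: 0 + 2(140.5) = 281
Total out = 158.5 + 249.5 + 281 = 689 mol.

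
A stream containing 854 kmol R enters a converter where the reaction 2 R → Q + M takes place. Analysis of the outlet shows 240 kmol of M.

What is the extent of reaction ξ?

ξ = 240 kmol

For M: n = n₀ + 1ξ → 240 = 0 + 1ξ, giving ξ = 240 kmol.
Outlet amounts (n = n₀ + ν ξ):
  R: 854 − 2(240) = 374
  Q: 0 + 1(240) = 240
  M: 0 + 1(240) = 240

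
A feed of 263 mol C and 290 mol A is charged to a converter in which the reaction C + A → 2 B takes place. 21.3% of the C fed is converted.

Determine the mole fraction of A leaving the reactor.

C reacted = 0.213 × 263 = 56.02 mol; ν_C = −1, so ξ = 56.02/1 = 56.02 mol.
Outlet amounts (n = n₀ + ν ξ):
  C: 263 − 1(56.02) = 207
  A: 290 − 1(56.02) = 234
  B: 0 + 2(56.02) = 112
Total out = 553 mol; y_A = 234 / 553 = 0.4231.

0.423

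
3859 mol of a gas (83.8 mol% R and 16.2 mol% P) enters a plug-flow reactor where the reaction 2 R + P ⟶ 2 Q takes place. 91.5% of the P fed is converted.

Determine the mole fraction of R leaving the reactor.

0.636

P reacted = 0.915 × 625.2 = 572 mol; ν_P = −1, so ξ = 572/1 = 572 mol.
Outlet amounts (n = n₀ + ν ξ):
  R: 3234 − 2(572) = 2090
  P: 625.2 − 1(572) = 53.14
  Q: 0 + 2(572) = 1144
Total out = 3287 mol; y_R = 2090 / 3287 = 0.6358.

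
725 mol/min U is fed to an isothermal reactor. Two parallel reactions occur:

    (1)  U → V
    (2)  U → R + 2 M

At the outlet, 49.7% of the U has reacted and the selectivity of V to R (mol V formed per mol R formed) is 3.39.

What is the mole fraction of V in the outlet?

Conversion of U: U consumed = 0.497 × 725 = 360.3 mol/min = 1ξ₁ + 1ξ₂.
Selectivity: 1ξ₁ / (1ξ₂) = 3.39 → ξ₁ = 3.39 ξ₂.
Substitute: (1·3.39 + 1) ξ₂ = 360.3 → ξ₂ = 82.08 mol/min, ξ₁ = 278.2 mol/min.
Outlet amounts (n = n₀ + Σ ν·ξ):
  U: 725 − 1(278.2) − 1(82.08) = 364.7
  V: 0 + 1(278.2) = 278.2
  R: 0 + 1(82.08) = 82.08
  M: 0 + 2(82.08) = 164.2
Total out = 889.2 mol/min; y_V = 278.2 / 889.2 = 0.3129.

0.313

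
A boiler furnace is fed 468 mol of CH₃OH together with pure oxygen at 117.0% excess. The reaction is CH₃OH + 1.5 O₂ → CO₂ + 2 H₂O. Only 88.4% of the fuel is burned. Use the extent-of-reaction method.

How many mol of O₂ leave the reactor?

Stoichiometric O₂ = 1.5 × 468 = 702 mol; O₂ fed = 702 × 2.170 = 1523 mol.
Fuel reacted = 0.884 × 468 → ξ = 413.7 mol.
Outlet (n = n₀ + ν ξ):
  CH₃OH: 468 − 1(413.7) = 54.29
  O₂: 1523 − 1.5(413.7) = 902.8
  CO₂: 0 + 1(413.7) = 413.7
  H₂O: 0 + 2(413.7) = 827.4

903 mol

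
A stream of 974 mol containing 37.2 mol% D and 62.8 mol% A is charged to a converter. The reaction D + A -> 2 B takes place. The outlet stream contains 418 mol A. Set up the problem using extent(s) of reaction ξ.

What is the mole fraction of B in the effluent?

For A: n = n₀ − 1ξ → 418 = 611.7 − 1ξ, giving ξ = 193.7 mol.
Outlet amounts (n = n₀ + ν ξ):
  D: 362.3 − 1(193.7) = 168.7
  A: 611.7 − 1(193.7) = 418
  B: 0 + 2(193.7) = 387.3
Total out = 974 mol; y_B = 387.3 / 974 = 0.3977.

0.398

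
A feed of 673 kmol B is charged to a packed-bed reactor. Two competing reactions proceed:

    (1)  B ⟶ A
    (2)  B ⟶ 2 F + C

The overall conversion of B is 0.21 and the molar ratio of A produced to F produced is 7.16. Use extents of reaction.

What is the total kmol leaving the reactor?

691 kmol

Conversion of B: B consumed = 0.21 × 673 = 141.3 kmol = 1ξ₁ + 1ξ₂.
Selectivity: 1ξ₁ / (2ξ₂) = 7.16 → ξ₁ = 14.32 ξ₂.
Substitute: (1·14.32 + 1) ξ₂ = 141.3 → ξ₂ = 9.225 kmol, ξ₁ = 132.1 kmol.
Outlet amounts (n = n₀ + Σ ν·ξ):
  B: 673 − 1(132.1) − 1(9.225) = 531.7
  A: 0 + 1(132.1) = 132.1
  F: 0 + 2(9.225) = 18.45
  C: 0 + 1(9.225) = 9.225
Total out = 531.7 + 132.1 + 18.45 + 9.225 = 691.5 kmol.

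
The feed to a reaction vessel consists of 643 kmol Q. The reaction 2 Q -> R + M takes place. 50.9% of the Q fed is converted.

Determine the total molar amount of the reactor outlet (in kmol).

Q reacted = 0.509 × 643 = 327.3 kmol; ν_Q = −2, so ξ = 327.3/2 = 163.6 kmol.
Outlet amounts (n = n₀ + ν ξ):
  Q: 643 − 2(163.6) = 315.7
  R: 0 + 1(163.6) = 163.6
  M: 0 + 1(163.6) = 163.6
Total out = 315.7 + 163.6 + 163.6 = 643 kmol.

643 kmol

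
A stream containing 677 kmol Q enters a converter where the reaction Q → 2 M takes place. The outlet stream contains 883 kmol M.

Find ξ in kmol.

For M: n = n₀ + 2ξ → 883 = 0 + 2ξ, giving ξ = 441.5 kmol.
Outlet amounts (n = n₀ + ν ξ):
  Q: 677 − 1(441.5) = 235.5
  M: 0 + 2(441.5) = 883

ξ = 442 kmol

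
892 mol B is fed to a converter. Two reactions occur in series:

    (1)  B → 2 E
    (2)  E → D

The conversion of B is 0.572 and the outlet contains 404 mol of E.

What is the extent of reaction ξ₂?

Conversion of B: B consumed = 1ξ₁ = 0.572 × 892 → ξ₁ = 510.2 mol.
E balance: n_E = 0 + 2ξ₁ − 1ξ₂ = 404 → ξ₂ = (2·510.2 − 404)/1 = 616.4 mol.
Outlet amounts (n = n₀ + Σ ν·ξ):
  B: 892 − 1(510.2) = 381.8
  E: 0 + 2(510.2) − 1(616.4) = 404
  D: 0 + 1(616.4) = 616.4

ξ₂ = 616 mol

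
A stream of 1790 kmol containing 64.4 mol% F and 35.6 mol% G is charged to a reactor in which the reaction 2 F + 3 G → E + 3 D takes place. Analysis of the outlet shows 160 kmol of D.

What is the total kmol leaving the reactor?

1740 kmol

For D: n = n₀ + 3ξ → 160 = 0 + 3ξ, giving ξ = 53.33 kmol.
Outlet amounts (n = n₀ + ν ξ):
  F: 1153 − 2(53.33) = 1046
  G: 637.2 − 3(53.33) = 477.2
  E: 0 + 1(53.33) = 53.33
  D: 0 + 3(53.33) = 160
Total out = 1046 + 477.2 + 53.33 + 160 = 1737 kmol.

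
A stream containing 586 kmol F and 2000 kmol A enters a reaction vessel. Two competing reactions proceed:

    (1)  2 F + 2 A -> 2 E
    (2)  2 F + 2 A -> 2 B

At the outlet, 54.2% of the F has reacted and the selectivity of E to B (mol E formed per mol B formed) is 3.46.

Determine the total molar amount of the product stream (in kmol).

2270 kmol

Conversion of F: F consumed = 0.542 × 586 = 317.6 kmol = 2ξ₁ + 2ξ₂.
Selectivity: 2ξ₁ / (2ξ₂) = 3.46 → ξ₁ = 3.46 ξ₂.
Substitute: (2·3.46 + 2) ξ₂ = 317.6 → ξ₂ = 35.61 kmol, ξ₁ = 123.2 kmol.
Outlet amounts (n = n₀ + Σ ν·ξ):
  F: 586 − 2(123.2) − 2(35.61) = 268.4
  A: 2000 − 2(123.2) − 2(35.61) = 1682
  E: 0 + 2(123.2) = 246.4
  B: 0 + 2(35.61) = 71.21
Total out = 268.4 + 1682 + 246.4 + 71.21 = 2268 kmol.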